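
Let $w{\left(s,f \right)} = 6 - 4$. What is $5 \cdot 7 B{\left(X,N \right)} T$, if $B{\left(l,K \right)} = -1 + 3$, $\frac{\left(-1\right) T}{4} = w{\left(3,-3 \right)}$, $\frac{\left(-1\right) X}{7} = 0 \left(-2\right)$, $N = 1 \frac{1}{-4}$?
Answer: $-560$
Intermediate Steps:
$w{\left(s,f \right)} = 2$
$N = - \frac{1}{4}$ ($N = 1 \left(- \frac{1}{4}\right) = - \frac{1}{4} \approx -0.25$)
$X = 0$ ($X = - 7 \cdot 0 \left(-2\right) = \left(-7\right) 0 = 0$)
$T = -8$ ($T = \left(-4\right) 2 = -8$)
$B{\left(l,K \right)} = 2$
$5 \cdot 7 B{\left(X,N \right)} T = 5 \cdot 7 \cdot 2 \left(-8\right) = 35 \cdot 2 \left(-8\right) = 70 \left(-8\right) = -560$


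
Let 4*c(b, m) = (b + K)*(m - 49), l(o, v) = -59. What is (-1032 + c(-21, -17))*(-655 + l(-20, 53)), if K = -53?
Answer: -134946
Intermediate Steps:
c(b, m) = (-53 + b)*(-49 + m)/4 (c(b, m) = ((b - 53)*(m - 49))/4 = ((-53 + b)*(-49 + m))/4 = (-53 + b)*(-49 + m)/4)
(-1032 + c(-21, -17))*(-655 + l(-20, 53)) = (-1032 + (2597/4 - 53/4*(-17) - 49/4*(-21) + (¼)*(-21)*(-17)))*(-655 - 59) = (-1032 + (2597/4 + 901/4 + 1029/4 + 357/4))*(-714) = (-1032 + 1221)*(-714) = 189*(-714) = -134946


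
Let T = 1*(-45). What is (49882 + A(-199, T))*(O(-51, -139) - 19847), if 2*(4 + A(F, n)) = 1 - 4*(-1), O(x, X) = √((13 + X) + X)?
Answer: -1979956567/2 + 99761*I*√265/2 ≈ -9.8998e+8 + 8.12e+5*I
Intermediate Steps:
T = -45
O(x, X) = √(13 + 2*X)
A(F, n) = -3/2 (A(F, n) = -4 + (1 - 4*(-1))/2 = -4 + (1 + 4)/2 = -4 + (½)*5 = -4 + 5/2 = -3/2)
(49882 + A(-199, T))*(O(-51, -139) - 19847) = (49882 - 3/2)*(√(13 + 2*(-139)) - 19847) = 99761*(√(13 - 278) - 19847)/2 = 99761*(√(-265) - 19847)/2 = 99761*(I*√265 - 19847)/2 = 99761*(-19847 + I*√265)/2 = -1979956567/2 + 99761*I*√265/2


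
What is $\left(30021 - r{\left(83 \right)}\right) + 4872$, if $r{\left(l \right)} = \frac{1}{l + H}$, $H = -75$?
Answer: $\frac{279143}{8} \approx 34893.0$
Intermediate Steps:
$r{\left(l \right)} = \frac{1}{-75 + l}$ ($r{\left(l \right)} = \frac{1}{l - 75} = \frac{1}{-75 + l}$)
$\left(30021 - r{\left(83 \right)}\right) + 4872 = \left(30021 - \frac{1}{-75 + 83}\right) + 4872 = \left(30021 - \frac{1}{8}\right) + 4872 = \frac{240167}{8} + 4872 = \frac{279143}{8}$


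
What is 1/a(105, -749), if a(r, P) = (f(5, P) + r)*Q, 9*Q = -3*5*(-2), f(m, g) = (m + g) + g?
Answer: -3/13880 ≈ -0.00021614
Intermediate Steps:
f(m, g) = m + 2*g (f(m, g) = (g + m) + g = m + 2*g)
Q = 10/3 (Q = (-3*5*(-2))/9 = (-15*(-2))/9 = (⅑)*30 = 10/3 ≈ 3.3333)
a(r, P) = 50/3 + 10*r/3 + 20*P/3 (a(r, P) = ((5 + 2*P) + r)*(10/3) = (5 + r + 2*P)*(10/3) = 50/3 + 10*r/3 + 20*P/3)
1/a(105, -749) = 1/(50/3 + (10/3)*105 + (20/3)*(-749)) = 1/(50/3 + 350 - 14980/3) = 1/(-13880/3) = -3/13880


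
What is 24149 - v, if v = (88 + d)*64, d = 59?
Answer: 14741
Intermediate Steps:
v = 9408 (v = (88 + 59)*64 = 147*64 = 9408)
24149 - v = 24149 - 1*9408 = 24149 - 9408 = 14741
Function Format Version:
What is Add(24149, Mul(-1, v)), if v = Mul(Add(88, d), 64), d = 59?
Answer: 14741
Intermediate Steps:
v = 9408 (v = Mul(Add(88, 59), 64) = Mul(147, 64) = 9408)
Add(24149, Mul(-1, v)) = Add(24149, Mul(-1, 9408)) = Add(24149, -9408) = 14741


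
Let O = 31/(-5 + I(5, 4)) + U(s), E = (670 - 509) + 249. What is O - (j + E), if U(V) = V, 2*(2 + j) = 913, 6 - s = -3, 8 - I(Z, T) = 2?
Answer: -1649/2 ≈ -824.50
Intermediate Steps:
E = 410 (E = 161 + 249 = 410)
I(Z, T) = 6 (I(Z, T) = 8 - 1*2 = 8 - 2 = 6)
s = 9 (s = 6 - 1*(-3) = 6 + 3 = 9)
j = 909/2 (j = -2 + (½)*913 = -2 + 913/2 = 909/2 ≈ 454.50)
O = 40 (O = 31/(-5 + 6) + 9 = 31/1 + 9 = 1*31 + 9 = 31 + 9 = 40)
O - (j + E) = 40 - (909/2 + 410) = 40 - 1*1729/2 = 40 - 1729/2 = -1649/2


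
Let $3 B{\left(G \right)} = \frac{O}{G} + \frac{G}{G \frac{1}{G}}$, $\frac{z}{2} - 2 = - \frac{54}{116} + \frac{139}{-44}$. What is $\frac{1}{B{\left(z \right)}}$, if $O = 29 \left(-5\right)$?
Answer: $\frac{3967722}{54724051} \approx 0.072504$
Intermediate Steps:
$O = -145$
$z = - \frac{2073}{638}$ ($z = 4 + 2 \left(- \frac{54}{116} + \frac{139}{-44}\right) = 4 + 2 \left(\left(-54\right) \frac{1}{116} + 139 \left(- \frac{1}{44}\right)\right) = 4 + 2 \left(- \frac{27}{58} - \frac{139}{44}\right) = 4 + 2 \left(- \frac{4625}{1276}\right) = 4 - \frac{4625}{638} = - \frac{2073}{638} \approx -3.2492$)
$B{\left(G \right)} = - \frac{145}{3 G} + \frac{G}{3}$ ($B{\left(G \right)} = \frac{- \frac{145}{G} + \frac{G}{G \frac{1}{G}}}{3} = \frac{- \frac{145}{G} + \frac{G}{1}}{3} = \frac{- \frac{145}{G} + G 1}{3} = \frac{- \frac{145}{G} + G}{3} = \frac{G - \frac{145}{G}}{3} = - \frac{145}{3 G} + \frac{G}{3}$)
$\frac{1}{B{\left(z \right)}} = \frac{1}{\frac{1}{3} \frac{1}{- \frac{2073}{638}} \left(-145 + \left(- \frac{2073}{638}\right)^{2}\right)} = \frac{1}{\frac{1}{3} \left(- \frac{638}{2073}\right) \left(-145 + \frac{4297329}{407044}\right)} = \frac{1}{\frac{1}{3} \left(- \frac{638}{2073}\right) \left(- \frac{54724051}{407044}\right)} = \frac{1}{\frac{54724051}{3967722}} = \frac{3967722}{54724051}$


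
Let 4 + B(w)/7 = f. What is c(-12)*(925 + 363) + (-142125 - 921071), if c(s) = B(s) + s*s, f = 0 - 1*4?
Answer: -949852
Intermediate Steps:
f = -4 (f = 0 - 4 = -4)
B(w) = -56 (B(w) = -28 + 7*(-4) = -28 - 28 = -56)
c(s) = -56 + s**2 (c(s) = -56 + s*s = -56 + s**2)
c(-12)*(925 + 363) + (-142125 - 921071) = (-56 + (-12)**2)*(925 + 363) + (-142125 - 921071) = (-56 + 144)*1288 - 1063196 = 88*1288 - 1063196 = 113344 - 1063196 = -949852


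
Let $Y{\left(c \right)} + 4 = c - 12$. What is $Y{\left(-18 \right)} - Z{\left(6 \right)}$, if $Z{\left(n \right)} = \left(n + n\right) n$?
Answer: $-106$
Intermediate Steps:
$Z{\left(n \right)} = 2 n^{2}$ ($Z{\left(n \right)} = 2 n n = 2 n^{2}$)
$Y{\left(c \right)} = -16 + c$ ($Y{\left(c \right)} = -4 + \left(c - 12\right) = -4 + \left(-12 + c\right) = -16 + c$)
$Y{\left(-18 \right)} - Z{\left(6 \right)} = \left(-16 - 18\right) - 2 \cdot 6^{2} = -34 - 2 \cdot 36 = -34 - 72 = -106$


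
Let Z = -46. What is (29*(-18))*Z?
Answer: 24012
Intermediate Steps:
(29*(-18))*Z = (29*(-18))*(-46) = -522*(-46) = 24012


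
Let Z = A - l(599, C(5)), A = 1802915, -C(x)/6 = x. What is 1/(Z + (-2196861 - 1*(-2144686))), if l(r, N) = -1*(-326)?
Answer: 1/1750414 ≈ 5.7129e-7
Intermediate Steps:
C(x) = -6*x
l(r, N) = 326
Z = 1802589 (Z = 1802915 - 1*326 = 1802915 - 326 = 1802589)
1/(Z + (-2196861 - 1*(-2144686))) = 1/(1802589 + (-2196861 - 1*(-2144686))) = 1/(1802589 + (-2196861 + 2144686)) = 1/(1802589 - 52175) = 1/1750414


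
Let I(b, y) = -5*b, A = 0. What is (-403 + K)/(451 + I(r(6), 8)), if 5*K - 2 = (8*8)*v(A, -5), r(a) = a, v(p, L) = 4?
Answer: -1757/2105 ≈ -0.83468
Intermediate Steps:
K = 258/5 (K = ⅖ + ((8*8)*4)/5 = ⅖ + (64*4)/5 = ⅖ + (⅕)*256 = ⅖ + 256/5 = 258/5 ≈ 51.600)
(-403 + K)/(451 + I(r(6), 8)) = (-403 + 258/5)/(451 - 5*6) = -1757/(5*(451 - 30)) = -1757/5/421 = -1757/5*1/421 = -1757/2105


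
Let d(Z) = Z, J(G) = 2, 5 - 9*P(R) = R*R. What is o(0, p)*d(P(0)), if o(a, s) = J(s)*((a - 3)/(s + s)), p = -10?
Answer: 1/6 ≈ 0.16667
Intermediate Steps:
P(R) = 5/9 - R**2/9 (P(R) = 5/9 - R*R/9 = 5/9 - R**2/9)
o(a, s) = (-3 + a)/s (o(a, s) = 2*((a - 3)/(s + s)) = 2*((-3 + a)/((2*s))) = 2*((-3 + a)*(1/(2*s))) = 2*((-3 + a)/(2*s)) = (-3 + a)/s)
o(0, p)*d(P(0)) = ((-3 + 0)/(-10))*(5/9 - 1/9*0**2) = (-1/10*(-3))*(5/9 - 1/9*0) = 3*(5/9 + 0)/10 = (3/10)*(5/9) = 1/6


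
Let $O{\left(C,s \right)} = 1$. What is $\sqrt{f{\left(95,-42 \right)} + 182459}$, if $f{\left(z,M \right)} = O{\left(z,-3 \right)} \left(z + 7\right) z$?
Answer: $\sqrt{192149} \approx 438.35$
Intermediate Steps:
$f{\left(z,M \right)} = z \left(7 + z\right)$ ($f{\left(z,M \right)} = 1 \left(z + 7\right) z = 1 \left(7 + z\right) z = \left(7 + z\right) z = z \left(7 + z\right)$)
$\sqrt{f{\left(95,-42 \right)} + 182459} = \sqrt{95 \left(7 + 95\right) + 182459} = \sqrt{95 \cdot 102 + 182459} = \sqrt{9690 + 182459} = \sqrt{192149}$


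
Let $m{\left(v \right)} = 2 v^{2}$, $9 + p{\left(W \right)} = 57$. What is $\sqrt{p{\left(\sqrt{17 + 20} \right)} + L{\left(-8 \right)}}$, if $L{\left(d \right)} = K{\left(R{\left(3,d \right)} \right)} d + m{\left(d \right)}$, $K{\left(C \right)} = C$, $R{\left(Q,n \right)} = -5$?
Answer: $6 \sqrt{6} \approx 14.697$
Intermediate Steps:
$p{\left(W \right)} = 48$ ($p{\left(W \right)} = -9 + 57 = 48$)
$L{\left(d \right)} = - 5 d + 2 d^{2}$
$\sqrt{p{\left(\sqrt{17 + 20} \right)} + L{\left(-8 \right)}} = \sqrt{48 - 8 \left(-5 + 2 \left(-8\right)\right)} = \sqrt{48 - 8 \left(-5 - 16\right)} = \sqrt{48 - -168} = \sqrt{48 + 168} = \sqrt{216} = 6 \sqrt{6}$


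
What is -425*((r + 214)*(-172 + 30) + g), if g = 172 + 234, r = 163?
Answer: 22579400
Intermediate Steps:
g = 406
-425*((r + 214)*(-172 + 30) + g) = -425*((163 + 214)*(-172 + 30) + 406) = -425*(377*(-142) + 406) = -425*(-53534 + 406) = -425*(-53128) = 22579400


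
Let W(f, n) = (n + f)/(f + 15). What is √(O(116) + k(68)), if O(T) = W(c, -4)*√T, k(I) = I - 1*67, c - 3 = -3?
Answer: √(225 - 120*√29)/15 ≈ 1.3682*I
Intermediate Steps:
c = 0 (c = 3 - 3 = 0)
W(f, n) = (f + n)/(15 + f)
k(I) = -67 + I (k(I) = I - 67 = -67 + I)
O(T) = -4*√T/15 (O(T) = ((0 - 4)/(15 + 0))*√T = (-4/15)*√T = ((1/15)*(-4))*√T = -4*√T/15)
√(O(116) + k(68)) = √(-8*√29/15 + (-67 + 68)) = √(-8*√29/15 + 1) = √(1 - 8*√29/15)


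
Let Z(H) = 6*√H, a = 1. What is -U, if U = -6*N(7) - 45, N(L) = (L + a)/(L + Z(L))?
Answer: 1257/29 + 288*√7/203 ≈ 47.098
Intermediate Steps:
N(L) = (1 + L)/(L + 6*√L) (N(L) = (L + 1)/(L + 6*√L) = (1 + L)/(L + 6*√L))
U = -45 - 48/(7 + 6*√7) (U = -6*(1 + 7)/(7 + 6*√7) - 45 = -6*8/(7 + 6*√7) - 45 = -48/(7 + 6*√7) - 45 = -45 - 48/(7 + 6*√7) ≈ -47.098)
-U = -(-1257/29 - 288*√7/203) = 1257/29 + 288*√7/203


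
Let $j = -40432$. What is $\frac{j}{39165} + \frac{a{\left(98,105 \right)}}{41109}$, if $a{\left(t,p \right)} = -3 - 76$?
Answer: $- \frac{79295863}{76668285} \approx -1.0343$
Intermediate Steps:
$a{\left(t,p \right)} = -79$
$\frac{j}{39165} + \frac{a{\left(98,105 \right)}}{41109} = - \frac{40432}{39165} - \frac{79}{41109} = \left(-40432\right) \frac{1}{39165} - \frac{79}{41109} = - \frac{5776}{5595} - \frac{79}{41109} = - \frac{79295863}{76668285}$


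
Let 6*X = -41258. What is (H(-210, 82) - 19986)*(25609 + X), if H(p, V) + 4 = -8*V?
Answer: -386754636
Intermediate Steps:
H(p, V) = -4 - 8*V
X = -20629/3 (X = (⅙)*(-41258) = -20629/3 ≈ -6876.3)
(H(-210, 82) - 19986)*(25609 + X) = ((-4 - 8*82) - 19986)*(25609 - 20629/3) = ((-4 - 656) - 19986)*(56198/3) = (-660 - 19986)*(56198/3) = -20646*56198/3 = -386754636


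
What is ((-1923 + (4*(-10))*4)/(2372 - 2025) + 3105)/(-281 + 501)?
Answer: 268838/19085 ≈ 14.086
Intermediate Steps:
((-1923 + (4*(-10))*4)/(2372 - 2025) + 3105)/(-281 + 501) = ((-1923 - 40*4)/347 + 3105)/220 = ((-1923 - 160)*(1/347) + 3105)*(1/220) = (-2083*1/347 + 3105)*(1/220) = (-2083/347 + 3105)*(1/220) = (1075352/347)*(1/220) = 268838/19085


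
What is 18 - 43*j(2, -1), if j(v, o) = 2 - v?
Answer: 18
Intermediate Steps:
18 - 43*j(2, -1) = 18 - 43*(2 - 1*2) = 18 - 43*(2 - 2) = 18 - 43*0 = 18 + 0 = 18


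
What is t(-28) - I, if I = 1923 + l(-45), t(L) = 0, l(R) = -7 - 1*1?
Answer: -1915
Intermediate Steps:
l(R) = -8 (l(R) = -7 - 1 = -8)
I = 1915 (I = 1923 - 8 = 1915)
t(-28) - I = 0 - 1*1915 = 0 - 1915 = -1915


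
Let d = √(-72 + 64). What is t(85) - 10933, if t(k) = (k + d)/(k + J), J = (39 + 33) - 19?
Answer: -1508669/138 + I*√2/69 ≈ -10932.0 + 0.020496*I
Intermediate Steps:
d = 2*I*√2 (d = √(-8) = 2*I*√2 ≈ 2.8284*I)
J = 53 (J = 72 - 19 = 53)
t(k) = (k + 2*I*√2)/(53 + k) (t(k) = (k + 2*I*√2)/(k + 53) = (k + 2*I*√2)/(53 + k))
t(85) - 10933 = (85 + 2*I*√2)/(53 + 85) - 10933 = (85 + 2*I*√2)/138 - 10933 = (85/138 + I*√2/69) - 10933 = -1508669/138 + I*√2/69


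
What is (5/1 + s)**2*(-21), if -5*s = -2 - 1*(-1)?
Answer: -14196/25 ≈ -567.84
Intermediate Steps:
s = 1/5 (s = -(-2 - 1*(-1))/5 = -(-2 + 1)/5 = -1/5*(-1) = 1/5 ≈ 0.20000)
(5/1 + s)**2*(-21) = (5/1 + 1/5)**2*(-21) = (5*1 + 1/5)**2*(-21) = (5 + 1/5)**2*(-21) = (26/5)**2*(-21) = (676/25)*(-21) = -14196/25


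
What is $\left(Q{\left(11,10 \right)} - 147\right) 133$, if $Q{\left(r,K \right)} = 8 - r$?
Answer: $-19950$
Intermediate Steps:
$\left(Q{\left(11,10 \right)} - 147\right) 133 = \left(\left(8 - 11\right) - 147\right) 133 = \left(-3 - 147\right) 133 = \left(-150\right) 133 = -19950$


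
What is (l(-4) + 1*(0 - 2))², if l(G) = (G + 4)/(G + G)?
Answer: 4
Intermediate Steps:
l(G) = (4 + G)/(2*G) (l(G) = (4 + G)/((2*G)) = (4 + G)*(1/(2*G)) = (4 + G)/(2*G))
(l(-4) + 1*(0 - 2))² = ((½)*(4 - 4)/(-4) + 1*(0 - 2))² = ((½)*(-¼)*0 + 1*(-2))² = (0 - 2)² = (-2)² = 4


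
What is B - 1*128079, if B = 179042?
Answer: 50963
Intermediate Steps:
B - 1*128079 = 179042 - 1*128079 = 179042 - 128079 = 50963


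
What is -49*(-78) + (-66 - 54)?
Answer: 3702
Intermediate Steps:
-49*(-78) + (-66 - 54) = 3822 - 120 = 3702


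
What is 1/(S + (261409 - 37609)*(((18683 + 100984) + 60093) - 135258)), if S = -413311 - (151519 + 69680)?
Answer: 1/9958913090 ≈ 1.0041e-10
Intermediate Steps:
S = -634510 (S = -413311 - 1*221199 = -413311 - 221199 = -634510)
1/(S + (261409 - 37609)*(((18683 + 100984) + 60093) - 135258)) = 1/(-634510 + (261409 - 37609)*(((18683 + 100984) + 60093) - 135258)) = 1/(-634510 + 223800*((119667 + 60093) - 135258)) = 1/(-634510 + 223800*(179760 - 135258)) = 1/(-634510 + 223800*44502) = 1/(-634510 + 9959547600) = 1/9958913090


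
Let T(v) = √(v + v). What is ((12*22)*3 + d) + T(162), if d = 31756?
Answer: 32566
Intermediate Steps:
T(v) = √2*√v (T(v) = √(2*v) = √2*√v)
((12*22)*3 + d) + T(162) = ((12*22)*3 + 31756) + √2*√162 = (264*3 + 31756) + √2*(9*√2) = (792 + 31756) + 18 = 32548 + 18 = 32566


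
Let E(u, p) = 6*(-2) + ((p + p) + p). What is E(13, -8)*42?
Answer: -1512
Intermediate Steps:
E(u, p) = -12 + 3*p (E(u, p) = -12 + (2*p + p) = -12 + 3*p)
E(13, -8)*42 = (-12 + 3*(-8))*42 = (-12 - 24)*42 = -36*42 = -1512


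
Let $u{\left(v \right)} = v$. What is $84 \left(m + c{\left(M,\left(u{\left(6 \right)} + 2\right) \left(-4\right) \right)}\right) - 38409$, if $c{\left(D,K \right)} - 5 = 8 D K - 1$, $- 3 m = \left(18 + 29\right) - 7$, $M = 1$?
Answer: $-60697$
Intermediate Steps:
$m = - \frac{40}{3}$ ($m = - \frac{\left(18 + 29\right) - 7}{3} = - \frac{47 - 7}{3} = \left(- \frac{1}{3}\right) 40 = - \frac{40}{3} \approx -13.333$)
$c{\left(D,K \right)} = 4 + 8 D K$ ($c{\left(D,K \right)} = 5 + \left(8 D K - 1\right) = 5 + \left(-1 + 8 D K\right) = 4 + 8 D K$)
$84 \left(m + c{\left(M,\left(u{\left(6 \right)} + 2\right) \left(-4\right) \right)}\right) - 38409 = 84 \left(- \frac{40}{3} + \left(4 + 8 \cdot 1 \left(6 + 2\right) \left(-4\right)\right)\right) - 38409 = 84 \left(- \frac{40}{3} + \left(4 + 8 \cdot 1 \cdot 8 \left(-4\right)\right)\right) - 38409 = 84 \left(- \frac{40}{3} + \left(4 + 8 \cdot 1 \left(-32\right)\right)\right) - 38409 = 84 \left(- \frac{40}{3} + \left(4 - 256\right)\right) - 38409 = 84 \left(- \frac{40}{3} - 252\right) - 38409 = 84 \left(- \frac{796}{3}\right) - 38409 = -22288 - 38409 = -60697$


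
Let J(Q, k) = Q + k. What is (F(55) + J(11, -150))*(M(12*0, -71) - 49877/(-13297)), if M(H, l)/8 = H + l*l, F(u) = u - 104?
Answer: -100822763084/13297 ≈ -7.5824e+6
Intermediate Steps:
F(u) = -104 + u
M(H, l) = 8*H + 8*l**2 (M(H, l) = 8*(H + l*l) = 8*(H + l**2) = 8*H + 8*l**2)
(F(55) + J(11, -150))*(M(12*0, -71) - 49877/(-13297)) = ((-104 + 55) + (11 - 150))*((8*(12*0) + 8*(-71)**2) - 49877/(-13297)) = (-49 - 139)*((8*0 + 8*5041) - 49877*(-1/13297)) = -188*((0 + 40328) + 49877/13297) = -188*(40328 + 49877/13297) = -188*536291293/13297 = -100822763084/13297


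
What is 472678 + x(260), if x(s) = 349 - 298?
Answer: 472729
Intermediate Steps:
x(s) = 51
472678 + x(260) = 472678 + 51 = 472729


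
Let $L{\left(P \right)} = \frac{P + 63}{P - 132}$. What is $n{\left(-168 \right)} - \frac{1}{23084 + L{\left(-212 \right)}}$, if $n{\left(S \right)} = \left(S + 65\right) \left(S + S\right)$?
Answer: $\frac{274823685016}{7941045} \approx 34608.0$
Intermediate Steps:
$L{\left(P \right)} = \frac{63 + P}{-132 + P}$
$n{\left(S \right)} = 2 S \left(65 + S\right)$ ($n{\left(S \right)} = \left(65 + S\right) 2 S = 2 S \left(65 + S\right)$)
$n{\left(-168 \right)} - \frac{1}{23084 + L{\left(-212 \right)}} = 2 \left(-168\right) \left(65 - 168\right) - \frac{1}{23084 + \frac{63 - 212}{-132 - 212}} = 2 \left(-168\right) \left(-103\right) - \frac{1}{23084 + \frac{1}{-344} \left(-149\right)} = 34608 - \frac{1}{23084 - - \frac{149}{344}} = 34608 - \frac{1}{23084 + \frac{149}{344}} = 34608 - \frac{1}{\frac{7941045}{344}} = 34608 - \frac{344}{7941045} = \frac{274823685016}{7941045}$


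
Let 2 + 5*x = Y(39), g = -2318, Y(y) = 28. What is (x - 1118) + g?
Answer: -17154/5 ≈ -3430.8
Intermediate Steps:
x = 26/5 (x = -2/5 + (1/5)*28 = -2/5 + 28/5 = 26/5 ≈ 5.2000)
(x - 1118) + g = (26/5 - 1118) - 2318 = -5564/5 - 2318 = -17154/5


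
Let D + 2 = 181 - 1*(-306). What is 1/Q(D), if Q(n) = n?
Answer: 1/485 ≈ 0.0020619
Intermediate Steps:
D = 485 (D = -2 + (181 - 1*(-306)) = -2 + (181 + 306) = -2 + 487 = 485)
1/Q(D) = 1/485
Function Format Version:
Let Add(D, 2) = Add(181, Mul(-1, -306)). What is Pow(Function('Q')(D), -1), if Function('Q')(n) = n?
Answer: Rational(1, 485) ≈ 0.0020619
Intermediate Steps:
D = 485 (D = Add(-2, Add(181, Mul(-1, -306))) = Add(-2, Add(181, 306)) = Add(-2, 487) = 485)
Pow(Function('Q')(D), -1) = Pow(485, -1) = Rational(1, 485)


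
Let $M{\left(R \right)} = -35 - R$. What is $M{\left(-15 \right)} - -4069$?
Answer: $4049$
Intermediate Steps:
$M{\left(-15 \right)} - -4069 = \left(-35 - -15\right) - -4069 = \left(-35 + 15\right) + 4069 = -20 + 4069 = 4049$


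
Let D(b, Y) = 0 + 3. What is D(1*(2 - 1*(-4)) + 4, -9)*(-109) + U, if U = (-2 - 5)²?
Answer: -278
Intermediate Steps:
D(b, Y) = 3
U = 49 (U = (-7)² = 49)
D(1*(2 - 1*(-4)) + 4, -9)*(-109) + U = 3*(-109) + 49 = -327 + 49 = -278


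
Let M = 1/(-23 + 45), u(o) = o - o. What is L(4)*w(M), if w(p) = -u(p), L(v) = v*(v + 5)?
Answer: 0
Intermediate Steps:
u(o) = 0
L(v) = v*(5 + v)
M = 1/22 ≈ 0.045455
w(p) = 0 (w(p) = -1*0 = 0)
L(4)*w(M) = (4*(5 + 4))*0 = (4*9)*0 = 36*0 = 0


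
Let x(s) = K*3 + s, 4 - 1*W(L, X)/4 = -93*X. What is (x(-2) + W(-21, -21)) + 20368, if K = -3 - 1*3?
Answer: 12552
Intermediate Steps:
W(L, X) = 16 + 372*X (W(L, X) = 16 - (-372)*X = 16 + 372*X)
K = -6 (K = -3 - 3 = -6)
x(s) = -18 + s (x(s) = -6*3 + s = -18 + s)
(x(-2) + W(-21, -21)) + 20368 = ((-18 - 2) + (16 + 372*(-21))) + 20368 = (-20 + (16 - 7812)) + 20368 = (-20 - 7796) + 20368 = -7816 + 20368 = 12552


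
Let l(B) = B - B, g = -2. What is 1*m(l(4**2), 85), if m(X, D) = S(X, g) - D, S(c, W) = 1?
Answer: -84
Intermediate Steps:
l(B) = 0
m(X, D) = 1 - D
1*m(l(4**2), 85) = 1*(1 - 1*85) = 1*(1 - 85) = 1*(-84) = -84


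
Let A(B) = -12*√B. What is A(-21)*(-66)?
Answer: 792*I*√21 ≈ 3629.4*I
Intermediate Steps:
A(-21)*(-66) = -12*I*√21*(-66) = 792*I*√21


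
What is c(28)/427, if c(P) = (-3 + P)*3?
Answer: 75/427 ≈ 0.17564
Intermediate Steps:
c(P) = -9 + 3*P
c(28)/427 = (-9 + 3*28)/427 = (-9 + 84)*(1/427) = 75*(1/427) = 75/427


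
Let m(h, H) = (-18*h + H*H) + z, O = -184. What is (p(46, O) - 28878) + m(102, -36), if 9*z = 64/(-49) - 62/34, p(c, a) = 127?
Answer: -73199078/2499 ≈ -29291.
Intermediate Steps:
z = -869/2499 (z = (64/(-49) - 62/34)/9 = (64*(-1/49) - 62*1/34)/9 = (-64/49 - 31/17)/9 = (⅑)*(-2607/833) = -869/2499 ≈ -0.34774)
m(h, H) = -869/2499 + H² - 18*h (m(h, H) = (-18*h + H*H) - 869/2499 = (-18*h + H²) - 869/2499 = (H² - 18*h) - 869/2499 = -869/2499 + H² - 18*h)
(p(46, O) - 28878) + m(102, -36) = (127 - 28878) + (-869/2499 + (-36)² - 18*102) = -28751 + (-869/2499 + 1296 - 1836) = -28751 - 1350329/2499 = -73199078/2499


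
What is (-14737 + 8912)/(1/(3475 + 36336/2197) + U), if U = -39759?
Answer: 44683056575/304987748252 ≈ 0.14651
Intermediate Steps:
(-14737 + 8912)/(1/(3475 + 36336/2197) + U) = (-14737 + 8912)/(1/(3475 + 36336/2197) - 39759) = -5825/(1/(3475 + 36336*(1/2197)) - 39759) = -5825/(1/(3475 + 36336/2197) - 39759) = -5825/(1/(7670911/2197) - 39759) = -5825/(2197/7670911 - 39759) = -5825/(-304987748252/7670911) = -5825*(-7670911/304987748252) = 44683056575/304987748252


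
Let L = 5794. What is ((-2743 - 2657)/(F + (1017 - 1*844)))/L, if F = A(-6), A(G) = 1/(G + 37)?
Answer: -2325/431653 ≈ -0.0053863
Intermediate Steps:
A(G) = 1/(37 + G)
F = 1/31 (F = 1/(37 - 6) = 1/31 ≈ 0.032258)
((-2743 - 2657)/(F + (1017 - 1*844)))/L = ((-2743 - 2657)/(1/31 + (1017 - 1*844)))/5794 = -5400/(1/31 + (1017 - 844))*(1/5794) = -5400/(1/31 + 173)*(1/5794) = -5400/5364/31*(1/5794) = -5400*31/5364*(1/5794) = -4650/149*1/5794 = -2325/431653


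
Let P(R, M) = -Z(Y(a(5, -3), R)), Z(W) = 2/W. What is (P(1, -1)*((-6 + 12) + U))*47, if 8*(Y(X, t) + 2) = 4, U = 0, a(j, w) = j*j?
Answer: 376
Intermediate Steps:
a(j, w) = j²
Y(X, t) = -3/2 (Y(X, t) = -2 + (⅛)*4 = -2 + ½ = -3/2)
P(R, M) = 4/3 (P(R, M) = -2/(-3/2) = -2*(-2)/3 = -1*(-4/3) = 4/3)
(P(1, -1)*((-6 + 12) + U))*47 = (4*((-6 + 12) + 0)/3)*47 = (4*(6 + 0)/3)*47 = ((4/3)*6)*47 = 8*47 = 376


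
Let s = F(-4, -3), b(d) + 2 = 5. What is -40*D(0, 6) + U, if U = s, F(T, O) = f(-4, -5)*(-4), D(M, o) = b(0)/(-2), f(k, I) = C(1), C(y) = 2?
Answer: 52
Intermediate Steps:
f(k, I) = 2
b(d) = 3 (b(d) = -2 + 5 = 3)
D(M, o) = -3/2 (D(M, o) = 3/(-2) = 3*(-1/2) = -3/2)
F(T, O) = -8 (F(T, O) = 2*(-4) = -8)
s = -8
U = -8
-40*D(0, 6) + U = -40*(-3/2) - 8 = 60 - 8 = 52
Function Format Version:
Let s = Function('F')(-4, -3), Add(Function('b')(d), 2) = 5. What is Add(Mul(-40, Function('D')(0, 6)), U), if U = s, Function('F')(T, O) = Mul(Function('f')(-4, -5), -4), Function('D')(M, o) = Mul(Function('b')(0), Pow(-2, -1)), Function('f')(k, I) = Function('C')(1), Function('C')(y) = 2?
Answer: 52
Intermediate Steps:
Function('f')(k, I) = 2
Function('b')(d) = 3 (Function('b')(d) = Add(-2, 5) = 3)
Function('D')(M, o) = Rational(-3, 2) (Function('D')(M, o) = Mul(3, Pow(-2, -1)) = Mul(3, Rational(-1, 2)) = Rational(-3, 2))
Function('F')(T, O) = -8 (Function('F')(T, O) = Mul(2, -4) = -8)
s = -8
U = -8
Add(Mul(-40, Function('D')(0, 6)), U) = Add(Mul(-40, Rational(-3, 2)), -8) = Add(60, -8) = 52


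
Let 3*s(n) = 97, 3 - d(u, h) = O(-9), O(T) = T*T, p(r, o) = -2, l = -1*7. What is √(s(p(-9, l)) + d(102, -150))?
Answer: I*√411/3 ≈ 6.7577*I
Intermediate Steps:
l = -7
O(T) = T²
d(u, h) = -78 (d(u, h) = 3 - 1*(-9)² = 3 - 1*81 = 3 - 81 = -78)
s(n) = 97/3 (s(n) = (⅓)*97 = 97/3)
√(s(p(-9, l)) + d(102, -150)) = √(97/3 - 78) = √(-137/3) = I*√411/3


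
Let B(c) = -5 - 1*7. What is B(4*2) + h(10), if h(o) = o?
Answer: -2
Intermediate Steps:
B(c) = -12 (B(c) = -5 - 7 = -12)
B(4*2) + h(10) = -12 + 10 = -2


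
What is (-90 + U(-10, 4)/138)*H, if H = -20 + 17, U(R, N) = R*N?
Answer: 6230/23 ≈ 270.87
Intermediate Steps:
U(R, N) = N*R
H = -3
(-90 + U(-10, 4)/138)*H = (-90 + (4*(-10))/138)*(-3) = (-90 - 40*1/138)*(-3) = (-90 - 20/69)*(-3) = -6230/69*(-3) = 6230/23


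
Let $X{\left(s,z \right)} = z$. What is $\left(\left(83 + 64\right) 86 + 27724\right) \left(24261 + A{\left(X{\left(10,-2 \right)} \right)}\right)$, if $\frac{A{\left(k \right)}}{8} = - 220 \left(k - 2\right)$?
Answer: $1263496166$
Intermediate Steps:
$A{\left(k \right)} = 3520 - 1760 k$ ($A{\left(k \right)} = 8 \left(- 220 \left(k - 2\right)\right) = 8 \left(- 220 \left(-2 + k\right)\right) = 8 \left(440 - 220 k\right) = 3520 - 1760 k$)
$\left(\left(83 + 64\right) 86 + 27724\right) \left(24261 + A{\left(X{\left(10,-2 \right)} \right)}\right) = \left(\left(83 + 64\right) 86 + 27724\right) \left(24261 + \left(3520 - -3520\right)\right) = \left(147 \cdot 86 + 27724\right) \left(24261 + \left(3520 + 3520\right)\right) = \left(12642 + 27724\right) \left(24261 + 7040\right) = 40366 \cdot 31301 = 1263496166$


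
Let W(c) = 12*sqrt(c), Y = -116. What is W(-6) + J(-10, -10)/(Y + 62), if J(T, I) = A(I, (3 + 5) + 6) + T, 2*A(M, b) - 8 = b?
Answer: -1/54 + 12*I*sqrt(6) ≈ -0.018519 + 29.394*I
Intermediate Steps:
A(M, b) = 4 + b/2
J(T, I) = 11 + T (J(T, I) = (4 + ((3 + 5) + 6)/2) + T = (4 + (8 + 6)/2) + T = (4 + (1/2)*14) + T = (4 + 7) + T = 11 + T)
W(-6) + J(-10, -10)/(Y + 62) = 12*sqrt(-6) + (11 - 10)/(-116 + 62) = 12*(I*sqrt(6)) + 1/(-54) = 12*I*sqrt(6) + 1*(-1/54) = 12*I*sqrt(6) - 1/54 = -1/54 + 12*I*sqrt(6)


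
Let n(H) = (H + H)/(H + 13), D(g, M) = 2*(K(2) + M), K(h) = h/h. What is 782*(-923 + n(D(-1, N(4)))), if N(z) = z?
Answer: -721106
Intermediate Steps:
K(h) = 1
D(g, M) = 2 + 2*M (D(g, M) = 2*(1 + M) = 2 + 2*M)
n(H) = 2*H/(13 + H) (n(H) = (2*H)/(13 + H) = 2*H/(13 + H))
782*(-923 + n(D(-1, N(4)))) = 782*(-923 + 2*(2 + 2*4)/(13 + (2 + 2*4))) = 782*(-923 + 2*(2 + 8)/(13 + (2 + 8))) = 782*(-923 + 2*10/(13 + 10)) = 782*(-923 + 2*10/23) = 782*(-923 + 2*10*(1/23)) = 782*(-923 + 20/23) = 782*(-21209/23) = -721106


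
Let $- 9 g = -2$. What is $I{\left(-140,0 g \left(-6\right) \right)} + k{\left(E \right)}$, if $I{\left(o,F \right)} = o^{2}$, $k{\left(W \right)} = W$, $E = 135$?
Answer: $19735$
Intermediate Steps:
$g = \frac{2}{9}$ ($g = \left(- \frac{1}{9}\right) \left(-2\right) = \frac{2}{9} \approx 0.22222$)
$I{\left(-140,0 g \left(-6\right) \right)} + k{\left(E \right)} = \left(-140\right)^{2} + 135 = 19600 + 135 = 19735$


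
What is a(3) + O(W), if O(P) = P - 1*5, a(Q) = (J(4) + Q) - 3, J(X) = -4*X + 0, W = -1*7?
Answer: -28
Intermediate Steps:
W = -7
J(X) = -4*X
a(Q) = -19 + Q (a(Q) = (-4*4 + Q) - 3 = (-16 + Q) - 3 = -19 + Q)
O(P) = -5 + P (O(P) = P - 5 = -5 + P)
a(3) + O(W) = (-19 + 3) + (-5 - 7) = -16 - 12 = -28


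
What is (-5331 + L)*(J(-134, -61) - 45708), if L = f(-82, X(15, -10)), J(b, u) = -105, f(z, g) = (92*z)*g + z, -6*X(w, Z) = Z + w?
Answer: -40025291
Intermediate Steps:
X(w, Z) = -Z/6 - w/6 (X(w, Z) = -(Z + w)/6 = -Z/6 - w/6)
f(z, g) = z + 92*g*z (f(z, g) = 92*g*z + z = z + 92*g*z)
L = 18614/3 (L = -82*(1 + 92*(-⅙*(-10) - ⅙*15)) = -82*(1 + 92*(5/3 - 5/2)) = -82*(1 + 92*(-⅚)) = -82*(1 - 230/3) = -82*(-227/3) = 18614/3 ≈ 6204.7)
(-5331 + L)*(J(-134, -61) - 45708) = (-5331 + 18614/3)*(-105 - 45708) = (2621/3)*(-45813) = -40025291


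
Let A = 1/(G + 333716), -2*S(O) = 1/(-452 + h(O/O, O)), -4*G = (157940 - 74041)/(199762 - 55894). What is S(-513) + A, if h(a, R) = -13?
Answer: 192579319013/178601040949290 ≈ 0.0010783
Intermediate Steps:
G = -83899/575472 (G = -(157940 - 74041)/(4*(199762 - 55894)) = -83899/(4*143868) = -¼*83899/143868 = -83899/575472 ≈ -0.14579)
S(O) = 1/930 (S(O) = -1/(2*(-452 - 13)) = -½/(-465) = -½*(-1/465) = 1/930)
A = 575472/192044130053 (A = 1/(-83899/575472 + 333716) = 1/(192044130053/575472) = 575472/192044130053 ≈ 2.9966e-6)
S(-513) + A = 1/930 + 575472/192044130053 = 192579319013/178601040949290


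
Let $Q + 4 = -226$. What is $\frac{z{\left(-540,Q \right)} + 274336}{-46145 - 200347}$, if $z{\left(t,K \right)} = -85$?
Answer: $- \frac{91417}{82164} \approx -1.1126$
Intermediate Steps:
$Q = -230$ ($Q = -4 - 226 = -230$)
$\frac{z{\left(-540,Q \right)} + 274336}{-46145 - 200347} = \frac{-85 + 274336}{-46145 - 200347} = \frac{274251}{-246492} = 274251 \left(- \frac{1}{246492}\right) = - \frac{91417}{82164}$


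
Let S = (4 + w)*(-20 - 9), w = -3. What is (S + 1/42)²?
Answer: 1481089/1764 ≈ 839.62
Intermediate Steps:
S = -29 (S = (4 - 3)*(-20 - 9) = 1*(-29) = -29)
(S + 1/42)² = (-29 + 1/42)² = (-1217/42)² = 1481089/1764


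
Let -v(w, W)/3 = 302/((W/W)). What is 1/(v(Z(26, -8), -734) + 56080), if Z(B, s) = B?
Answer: 1/55174 ≈ 1.8124e-5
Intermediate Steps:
v(w, W) = -906 (v(w, W) = -906/(W/W) = -906/1 = -906)
1/(v(Z(26, -8), -734) + 56080) = 1/(-906 + 56080) = 1/55174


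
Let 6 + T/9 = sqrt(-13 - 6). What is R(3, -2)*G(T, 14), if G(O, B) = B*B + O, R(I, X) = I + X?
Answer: 142 + 9*I*sqrt(19) ≈ 142.0 + 39.23*I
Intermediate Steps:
T = -54 + 9*I*sqrt(19) (T = -54 + 9*sqrt(-13 - 6) = -54 + 9*sqrt(-19) = -54 + 9*(I*sqrt(19)) = -54 + 9*I*sqrt(19) ≈ -54.0 + 39.23*I)
G(O, B) = O + B**2 (G(O, B) = B**2 + O = O + B**2)
R(3, -2)*G(T, 14) = (3 - 2)*((-54 + 9*I*sqrt(19)) + 14**2) = 1*((-54 + 9*I*sqrt(19)) + 196) = 1*(142 + 9*I*sqrt(19)) = 142 + 9*I*sqrt(19)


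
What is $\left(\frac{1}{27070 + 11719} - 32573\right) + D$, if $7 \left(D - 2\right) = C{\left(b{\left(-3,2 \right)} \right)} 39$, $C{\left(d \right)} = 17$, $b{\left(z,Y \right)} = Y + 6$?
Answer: $- \frac{8818058519}{271523} \approx -32476.0$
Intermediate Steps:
$b{\left(z,Y \right)} = 6 + Y$
$D = \frac{677}{7}$ ($D = 2 + \frac{17 \cdot 39}{7} = 2 + \frac{1}{7} \cdot 663 = 2 + \frac{663}{7} = \frac{677}{7} \approx 96.714$)
$\left(\frac{1}{27070 + 11719} - 32573\right) + D = \left(\frac{1}{27070 + 11719} - 32573\right) + \frac{677}{7} = \left(\frac{1}{38789} - 32573\right) + \frac{677}{7} = - \frac{1263474096}{38789} + \frac{677}{7} = - \frac{8818058519}{271523}$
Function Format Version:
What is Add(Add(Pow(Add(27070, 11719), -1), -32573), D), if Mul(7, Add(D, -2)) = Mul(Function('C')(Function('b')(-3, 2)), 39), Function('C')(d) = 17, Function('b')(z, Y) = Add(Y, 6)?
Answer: Rational(-8818058519, 271523) ≈ -32476.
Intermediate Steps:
Function('b')(z, Y) = Add(6, Y)
D = Rational(677, 7) (D = Add(2, Mul(Rational(1, 7), Mul(17, 39))) = Add(2, Mul(Rational(1, 7), 663)) = Add(2, Rational(663, 7)) = Rational(677, 7) ≈ 96.714)
Add(Add(Pow(Add(27070, 11719), -1), -32573), D) = Add(Add(Pow(Add(27070, 11719), -1), -32573), Rational(677, 7)) = Add(Add(Pow(38789, -1), -32573), Rational(677, 7)) = Add(Add(Rational(1, 38789), -32573), Rational(677, 7)) = Add(Rational(-1263474096, 38789), Rational(677, 7)) = Rational(-8818058519, 271523)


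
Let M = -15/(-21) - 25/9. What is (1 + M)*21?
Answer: -67/3 ≈ -22.333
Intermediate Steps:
M = -130/63 (M = -15*(-1/21) - 25*⅑ = 5/7 - 25/9 = -130/63 ≈ -2.0635)
(1 + M)*21 = (1 - 130/63)*21 = -67/63*21 = -67/3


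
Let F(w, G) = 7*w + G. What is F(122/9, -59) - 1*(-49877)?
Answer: 449216/9 ≈ 49913.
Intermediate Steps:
F(w, G) = G + 7*w
F(122/9, -59) - 1*(-49877) = (-59 + 7*(122/9)) - 1*(-49877) = (-59 + 7*(122*(⅑))) + 49877 = (-59 + 7*(122/9)) + 49877 = (-59 + 854/9) + 49877 = 323/9 + 49877 = 449216/9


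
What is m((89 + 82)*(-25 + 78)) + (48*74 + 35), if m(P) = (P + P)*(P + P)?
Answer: 328555463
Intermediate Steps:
m(P) = 4*P² (m(P) = (2*P)*(2*P) = 4*P²)
m((89 + 82)*(-25 + 78)) + (48*74 + 35) = 4*((89 + 82)*(-25 + 78))² + (48*74 + 35) = 4*(171*53)² + (3552 + 35) = 4*9063² + 3587 = 4*82137969 + 3587 = 328551876 + 3587 = 328555463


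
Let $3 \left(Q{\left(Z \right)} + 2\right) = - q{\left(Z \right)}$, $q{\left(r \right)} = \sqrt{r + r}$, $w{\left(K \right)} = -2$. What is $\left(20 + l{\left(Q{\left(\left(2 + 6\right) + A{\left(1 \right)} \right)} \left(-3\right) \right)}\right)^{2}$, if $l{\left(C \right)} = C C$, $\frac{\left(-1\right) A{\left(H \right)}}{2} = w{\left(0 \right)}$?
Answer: $9856 + 3840 \sqrt{6} \approx 19262.0$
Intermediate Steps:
$q{\left(r \right)} = \sqrt{2} \sqrt{r}$ ($q{\left(r \right)} = \sqrt{2 r} = \sqrt{2} \sqrt{r}$)
$A{\left(H \right)} = 4$ ($A{\left(H \right)} = \left(-2\right) \left(-2\right) = 4$)
$Q{\left(Z \right)} = -2 - \frac{\sqrt{2} \sqrt{Z}}{3}$ ($Q{\left(Z \right)} = -2 + \frac{\left(-1\right) \sqrt{2} \sqrt{Z}}{3} = -2 - \frac{\sqrt{2} \sqrt{Z}}{3}$)
$l{\left(C \right)} = C^{2}$
$\left(20 + l{\left(Q{\left(\left(2 + 6\right) + A{\left(1 \right)} \right)} \left(-3\right) \right)}\right)^{2} = \left(20 + \left(\left(-2 - \frac{\sqrt{2} \sqrt{\left(2 + 6\right) + 4}}{3}\right) \left(-3\right)\right)^{2}\right)^{2} = \left(20 + \left(\left(-2 - \frac{\sqrt{2} \sqrt{8 + 4}}{3}\right) \left(-3\right)\right)^{2}\right)^{2} = \left(20 + \left(\left(-2 - \frac{\sqrt{2} \sqrt{12}}{3}\right) \left(-3\right)\right)^{2}\right)^{2} = \left(20 + \left(\left(-2 - \frac{\sqrt{2} \cdot 2 \sqrt{3}}{3}\right) \left(-3\right)\right)^{2}\right)^{2} = \left(20 + \left(\left(-2 - \frac{2 \sqrt{6}}{3}\right) \left(-3\right)\right)^{2}\right)^{2} = \left(20 + \left(6 + 2 \sqrt{6}\right)^{2}\right)^{2}$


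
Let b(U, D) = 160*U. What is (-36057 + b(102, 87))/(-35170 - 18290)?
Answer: 731/1980 ≈ 0.36919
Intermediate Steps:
(-36057 + b(102, 87))/(-35170 - 18290) = (-36057 + 160*102)/(-35170 - 18290) = (-36057 + 16320)/(-53460) = -19737*(-1/53460) = 731/1980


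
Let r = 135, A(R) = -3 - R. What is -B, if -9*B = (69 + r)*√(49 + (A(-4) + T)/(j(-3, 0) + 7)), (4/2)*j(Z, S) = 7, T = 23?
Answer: 68*√2513/21 ≈ 162.33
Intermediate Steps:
j(Z, S) = 7/2 (j(Z, S) = (½)*7 = 7/2)
B = -68*√2513/21 (B = -(69 + 135)*√(49 + ((-3 - 1*(-4)) + 23)/(7/2 + 7))/9 = -68*√(49 + ((-3 + 4) + 23)/(21/2))/3 = -68*√(49 + (1 + 23)*(2/21))/3 = -68*√(49 + 24*(2/21))/3 = -68*√(49 + 16/7)/3 = -68*√(359/7)/3 = -68*√2513/7/3 = -68*√2513/21 ≈ -162.33)
-B = -(-68)*√2513/21 = 68*√2513/21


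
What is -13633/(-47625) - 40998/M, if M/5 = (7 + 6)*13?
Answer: -388201973/8048625 ≈ -48.232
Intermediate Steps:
M = 845 (M = 5*((7 + 6)*13) = 5*(13*13) = 5*169 = 845)
-13633/(-47625) - 40998/M = -13633/(-47625) - 40998/845 = -13633*(-1/47625) - 40998*1/845 = 13633/47625 - 40998/845 = -388201973/8048625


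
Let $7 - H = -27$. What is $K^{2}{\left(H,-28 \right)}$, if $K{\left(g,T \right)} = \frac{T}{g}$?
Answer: $\frac{196}{289} \approx 0.6782$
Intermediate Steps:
$H = 34$ ($H = 7 - -27 = 7 + 27 = 34$)
$K^{2}{\left(H,-28 \right)} = \left(- \frac{28}{34}\right)^{2} = \left(\left(-28\right) \frac{1}{34}\right)^{2} = \left(- \frac{14}{17}\right)^{2} = \frac{196}{289}$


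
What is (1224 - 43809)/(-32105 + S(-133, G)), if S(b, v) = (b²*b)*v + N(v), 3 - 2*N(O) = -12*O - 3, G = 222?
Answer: 42585/522316184 ≈ 8.1531e-5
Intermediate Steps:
N(O) = 3 + 6*O (N(O) = 3/2 - (-12*O - 3)/2 = 3/2 - (-3 - 12*O)/2 = 3/2 + (3/2 + 6*O) = 3 + 6*O)
S(b, v) = 3 + 6*v + v*b³ (S(b, v) = (b²*b)*v + (3 + 6*v) = b³*v + (3 + 6*v) = v*b³ + (3 + 6*v) = 3 + 6*v + v*b³)
(1224 - 43809)/(-32105 + S(-133, G)) = (1224 - 43809)/(-32105 + (3 + 6*222 + 222*(-133)³)) = -42585/(-32105 + (3 + 1332 + 222*(-2352637))) = -42585/(-32105 + (3 + 1332 - 522285414)) = -42585/(-32105 - 522284079) = -42585/(-522316184) = -42585*(-1/522316184) = 42585/522316184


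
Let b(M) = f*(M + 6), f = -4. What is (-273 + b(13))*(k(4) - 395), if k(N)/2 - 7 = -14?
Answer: 142741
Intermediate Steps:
b(M) = -24 - 4*M (b(M) = -4*(M + 6) = -4*(6 + M) = -24 - 4*M)
k(N) = -14 (k(N) = 14 + 2*(-14) = 14 - 28 = -14)
(-273 + b(13))*(k(4) - 395) = (-273 + (-24 - 4*13))*(-14 - 395) = (-273 + (-24 - 52))*(-409) = (-273 - 76)*(-409) = -349*(-409) = 142741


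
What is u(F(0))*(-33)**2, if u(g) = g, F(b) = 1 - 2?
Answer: -1089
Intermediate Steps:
F(b) = -1
u(F(0))*(-33)**2 = -1*(-33)**2 = -1*1089 = -1089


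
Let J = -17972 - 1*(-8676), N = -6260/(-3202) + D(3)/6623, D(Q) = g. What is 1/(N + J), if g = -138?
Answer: -10603423/98548911156 ≈ -0.00010760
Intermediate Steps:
D(Q) = -138
N = 20509052/10603423 (N = -6260/(-3202) - 138/6623 = -6260*(-1/3202) - 138*1/6623 = 3130/1601 - 138/6623 = 20509052/10603423 ≈ 1.9342)
J = -9296 (J = -17972 + 8676 = -9296)
1/(N + J) = 1/(20509052/10603423 - 9296) = 1/(-98548911156/10603423) = -10603423/98548911156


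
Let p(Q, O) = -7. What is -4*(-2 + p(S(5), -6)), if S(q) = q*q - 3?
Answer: 36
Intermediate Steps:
S(q) = -3 + q² (S(q) = q² - 3 = -3 + q²)
-4*(-2 + p(S(5), -6)) = -4*(-2 - 7) = -4*(-9) = 36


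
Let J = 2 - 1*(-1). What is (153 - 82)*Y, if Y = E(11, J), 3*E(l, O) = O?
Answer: 71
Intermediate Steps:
J = 3 (J = 2 + 1 = 3)
E(l, O) = O/3
Y = 1 (Y = (⅓)*3 = 1)
(153 - 82)*Y = (153 - 82)*1 = 71*1 = 71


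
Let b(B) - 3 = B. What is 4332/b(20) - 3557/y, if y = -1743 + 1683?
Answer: 341731/1380 ≈ 247.63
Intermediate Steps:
b(B) = 3 + B
y = -60
4332/b(20) - 3557/y = 4332/(3 + 20) - 3557/(-60) = 4332/23 - 3557*(-1/60) = 4332*(1/23) + 3557/60 = 4332/23 + 3557/60 = 341731/1380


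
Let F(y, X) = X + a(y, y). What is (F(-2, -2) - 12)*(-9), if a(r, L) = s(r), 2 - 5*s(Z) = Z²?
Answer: 648/5 ≈ 129.60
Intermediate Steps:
s(Z) = ⅖ - Z²/5
a(r, L) = ⅖ - r²/5
F(y, X) = ⅖ + X - y²/5 (F(y, X) = X + (⅖ - y²/5) = ⅖ + X - y²/5)
(F(-2, -2) - 12)*(-9) = ((⅖ - 2 - ⅕*(-2)²) - 12)*(-9) = ((⅖ - 2 - ⅕*4) - 12)*(-9) = ((⅖ - 2 - ⅘) - 12)*(-9) = (-12/5 - 12)*(-9) = -72/5*(-9) = 648/5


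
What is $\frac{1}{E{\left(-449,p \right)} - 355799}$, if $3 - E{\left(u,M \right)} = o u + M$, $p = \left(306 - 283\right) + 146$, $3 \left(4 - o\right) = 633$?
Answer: $- \frac{1}{448908} \approx -2.2276 \cdot 10^{-6}$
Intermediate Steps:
$o = -207$ ($o = 4 - 211 = -207$)
$p = 169$ ($p = 23 + 146 = 169$)
$E{\left(u,M \right)} = 3 - M + 207 u$ ($E{\left(u,M \right)} = 3 - \left(- 207 u + M\right) = 3 - \left(M - 207 u\right) = 3 - M + 207 u$)
$\frac{1}{E{\left(-449,p \right)} - 355799} = \frac{1}{\left(3 - 169 + 207 \left(-449\right)\right) - 355799} = \frac{1}{\left(3 - 169 - 92943\right) - 355799} = \frac{1}{-93109 - 355799} = \frac{1}{-448908} = - \frac{1}{448908}$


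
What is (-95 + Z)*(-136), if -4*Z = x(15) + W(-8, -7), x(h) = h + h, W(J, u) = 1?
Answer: 13974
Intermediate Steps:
x(h) = 2*h
Z = -31/4 (Z = -(2*15 + 1)/4 = -(30 + 1)/4 = -¼*31 = -31/4 ≈ -7.7500)
(-95 + Z)*(-136) = (-95 - 31/4)*(-136) = -411/4*(-136) = 13974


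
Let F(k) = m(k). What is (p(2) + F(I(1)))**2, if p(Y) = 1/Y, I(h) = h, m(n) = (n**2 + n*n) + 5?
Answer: 225/4 ≈ 56.250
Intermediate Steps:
m(n) = 5 + 2*n**2 (m(n) = (n**2 + n**2) + 5 = 2*n**2 + 5 = 5 + 2*n**2)
p(Y) = 1/Y
F(k) = 5 + 2*k**2
(p(2) + F(I(1)))**2 = (1/2 + (5 + 2*1**2))**2 = (1/2 + (5 + 2*1))**2 = (1/2 + (5 + 2))**2 = (1/2 + 7)**2 = (15/2)**2 = 225/4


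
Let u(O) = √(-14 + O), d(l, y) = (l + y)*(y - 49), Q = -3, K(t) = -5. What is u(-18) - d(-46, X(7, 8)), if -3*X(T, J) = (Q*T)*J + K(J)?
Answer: -910/9 + 4*I*√2 ≈ -101.11 + 5.6569*I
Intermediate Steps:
X(T, J) = 5/3 + J*T (X(T, J) = -((-3*T)*J - 5)/3 = -(-3*J*T - 5)/3 = -(-5 - 3*J*T)/3 = 5/3 + J*T)
d(l, y) = (-49 + y)*(l + y) (d(l, y) = (l + y)*(-49 + y) = (-49 + y)*(l + y))
u(-18) - d(-46, X(7, 8)) = √(-14 - 18) - ((5/3 + 8*7)² - 49*(-46) - 49*(5/3 + 8*7) - 46*(5/3 + 8*7)) = √(-32) - ((5/3 + 56)² + 2254 - 49*(5/3 + 56) - 46*(5/3 + 56)) = 4*I*√2 - ((173/3)² + 2254 - 49*173/3 - 46*173/3) = 4*I*√2 - (29929/9 + 2254 - 8477/3 - 7958/3) = 4*I*√2 - 1*910/9 = 4*I*√2 - 910/9 = -910/9 + 4*I*√2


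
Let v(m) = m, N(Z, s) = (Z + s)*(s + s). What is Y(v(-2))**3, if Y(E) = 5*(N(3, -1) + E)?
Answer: -27000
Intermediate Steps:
N(Z, s) = 2*s*(Z + s) (N(Z, s) = (Z + s)*(2*s) = 2*s*(Z + s))
Y(E) = -20 + 5*E (Y(E) = 5*(2*(-1)*(3 - 1) + E) = 5*(2*(-1)*2 + E) = 5*(-4 + E) = -20 + 5*E)
Y(v(-2))**3 = (-20 + 5*(-2))**3 = (-20 - 10)**3 = (-30)**3 = -27000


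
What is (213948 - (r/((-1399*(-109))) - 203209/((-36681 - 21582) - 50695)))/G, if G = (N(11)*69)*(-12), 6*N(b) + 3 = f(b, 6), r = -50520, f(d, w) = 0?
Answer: 3554745007958885/6878657352492 ≈ 516.78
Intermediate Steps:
N(b) = -½ (N(b) = -½ + (⅙)*0 = -½ + 0 = -½)
G = 414 (G = -½*69*(-12) = -69/2*(-12) = 414)
(213948 - (r/((-1399*(-109))) - 203209/((-36681 - 21582) - 50695)))/G = (213948 - (-50520/((-1399*(-109))) - 203209/((-36681 - 21582) - 50695)))/414 = (213948 - (-50520/152491 - 203209/(-58263 - 50695)))*(1/414) = (213948 - (-50520*1/152491 - 203209/(-108958)))*(1/414) = (213948 - (-50520/152491 - 203209*(-1/108958)))*(1/414) = (213948 - (-50520/152491 + 203209/108958))*(1/414) = (213948 - 1*25482985459/16615114378)*(1/414) = (213948 - 25482985459/16615114378)*(1/414) = (3554745007958885/16615114378)*(1/414) = 3554745007958885/6878657352492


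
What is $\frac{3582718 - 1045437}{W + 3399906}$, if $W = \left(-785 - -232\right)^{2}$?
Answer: $\frac{2537281}{3705715} \approx 0.68469$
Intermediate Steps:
$W = 305809$ ($W = \left(-785 + 232\right)^{2} = \left(-553\right)^{2} = 305809$)
$\frac{3582718 - 1045437}{W + 3399906} = \frac{3582718 - 1045437}{305809 + 3399906} = \frac{2537281}{3705715}$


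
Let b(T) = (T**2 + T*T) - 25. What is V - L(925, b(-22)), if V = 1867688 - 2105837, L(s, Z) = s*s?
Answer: -1093774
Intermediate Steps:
b(T) = -25 + 2*T**2 (b(T) = (T**2 + T**2) - 25 = 2*T**2 - 25 = -25 + 2*T**2)
L(s, Z) = s**2
V = -238149
V - L(925, b(-22)) = -238149 - 1*925**2 = -238149 - 1*855625 = -238149 - 855625 = -1093774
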